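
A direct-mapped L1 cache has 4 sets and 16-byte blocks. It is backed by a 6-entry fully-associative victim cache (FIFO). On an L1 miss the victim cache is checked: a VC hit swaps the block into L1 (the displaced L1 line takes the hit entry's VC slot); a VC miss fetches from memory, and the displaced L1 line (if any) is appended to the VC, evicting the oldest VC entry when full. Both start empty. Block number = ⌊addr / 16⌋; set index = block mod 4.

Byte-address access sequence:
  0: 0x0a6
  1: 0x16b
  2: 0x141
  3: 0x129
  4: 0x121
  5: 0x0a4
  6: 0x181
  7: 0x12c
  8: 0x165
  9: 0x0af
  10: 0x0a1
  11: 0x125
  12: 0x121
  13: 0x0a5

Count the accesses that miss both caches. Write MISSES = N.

0: 0xa6 (blk 10, set 2) → MISS  vc=[]
1: 0x16b (blk 22, set 2) → MISS  vc=[10]
2: 0x141 (blk 20, set 0) → MISS  vc=[10]
3: 0x129 (blk 18, set 2) → MISS  vc=[10, 22]
4: 0x121 (blk 18, set 2) → L1-HIT  vc=[10, 22]
5: 0xa4 (blk 10, set 2) → VC-HIT  vc=[18, 22]
6: 0x181 (blk 24, set 0) → MISS  vc=[18, 22, 20]
7: 0x12c (blk 18, set 2) → VC-HIT  vc=[10, 22, 20]
8: 0x165 (blk 22, set 2) → VC-HIT  vc=[10, 18, 20]
9: 0xaf (blk 10, set 2) → VC-HIT  vc=[22, 18, 20]
10: 0xa1 (blk 10, set 2) → L1-HIT  vc=[22, 18, 20]
11: 0x125 (blk 18, set 2) → VC-HIT  vc=[22, 10, 20]
12: 0x121 (blk 18, set 2) → L1-HIT  vc=[22, 10, 20]
13: 0xa5 (blk 10, set 2) → VC-HIT  vc=[22, 18, 20]

MISSES = 5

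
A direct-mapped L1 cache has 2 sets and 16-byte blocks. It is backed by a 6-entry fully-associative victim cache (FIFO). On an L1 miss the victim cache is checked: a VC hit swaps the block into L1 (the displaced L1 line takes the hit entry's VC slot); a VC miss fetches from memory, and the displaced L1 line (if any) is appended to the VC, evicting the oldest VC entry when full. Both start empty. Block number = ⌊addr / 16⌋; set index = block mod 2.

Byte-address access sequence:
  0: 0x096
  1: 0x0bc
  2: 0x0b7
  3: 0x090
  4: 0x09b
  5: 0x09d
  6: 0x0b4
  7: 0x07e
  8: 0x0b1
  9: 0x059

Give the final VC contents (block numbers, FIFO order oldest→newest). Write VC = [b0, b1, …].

VC = [9, 7, 11]

0: 0x96 (blk 9, set 1) → MISS  vc=[]
1: 0xbc (blk 11, set 1) → MISS  vc=[9]
2: 0xb7 (blk 11, set 1) → L1-HIT  vc=[9]
3: 0x90 (blk 9, set 1) → VC-HIT  vc=[11]
4: 0x9b (blk 9, set 1) → L1-HIT  vc=[11]
5: 0x9d (blk 9, set 1) → L1-HIT  vc=[11]
6: 0xb4 (blk 11, set 1) → VC-HIT  vc=[9]
7: 0x7e (blk 7, set 1) → MISS  vc=[9, 11]
8: 0xb1 (blk 11, set 1) → VC-HIT  vc=[9, 7]
9: 0x59 (blk 5, set 1) → MISS  vc=[9, 7, 11]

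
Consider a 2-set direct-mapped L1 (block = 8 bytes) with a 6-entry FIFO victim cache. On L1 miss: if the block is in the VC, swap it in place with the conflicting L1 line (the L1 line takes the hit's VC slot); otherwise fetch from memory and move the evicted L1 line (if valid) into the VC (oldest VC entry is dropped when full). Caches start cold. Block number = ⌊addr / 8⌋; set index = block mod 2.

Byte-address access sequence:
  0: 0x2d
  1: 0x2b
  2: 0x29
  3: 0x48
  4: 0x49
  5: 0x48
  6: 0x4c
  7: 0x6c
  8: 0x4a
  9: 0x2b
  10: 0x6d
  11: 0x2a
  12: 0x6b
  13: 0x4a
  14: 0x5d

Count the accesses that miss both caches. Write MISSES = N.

  [0] addr=0x2d blk=5 s=1: MISS | VC []
  [1] addr=0x2b blk=5 s=1: L1-HIT | VC []
  [2] addr=0x29 blk=5 s=1: L1-HIT | VC []
  [3] addr=0x48 blk=9 s=1: MISS | VC [5]
  [4] addr=0x49 blk=9 s=1: L1-HIT | VC [5]
  [5] addr=0x48 blk=9 s=1: L1-HIT | VC [5]
  [6] addr=0x4c blk=9 s=1: L1-HIT | VC [5]
  [7] addr=0x6c blk=13 s=1: MISS | VC [5, 9]
  [8] addr=0x4a blk=9 s=1: VC-HIT | VC [5, 13]
  [9] addr=0x2b blk=5 s=1: VC-HIT | VC [9, 13]
  [10] addr=0x6d blk=13 s=1: VC-HIT | VC [9, 5]
  [11] addr=0x2a blk=5 s=1: VC-HIT | VC [9, 13]
  [12] addr=0x6b blk=13 s=1: VC-HIT | VC [9, 5]
  [13] addr=0x4a blk=9 s=1: VC-HIT | VC [13, 5]
  [14] addr=0x5d blk=11 s=1: MISS | VC [13, 5, 9]

MISSES = 4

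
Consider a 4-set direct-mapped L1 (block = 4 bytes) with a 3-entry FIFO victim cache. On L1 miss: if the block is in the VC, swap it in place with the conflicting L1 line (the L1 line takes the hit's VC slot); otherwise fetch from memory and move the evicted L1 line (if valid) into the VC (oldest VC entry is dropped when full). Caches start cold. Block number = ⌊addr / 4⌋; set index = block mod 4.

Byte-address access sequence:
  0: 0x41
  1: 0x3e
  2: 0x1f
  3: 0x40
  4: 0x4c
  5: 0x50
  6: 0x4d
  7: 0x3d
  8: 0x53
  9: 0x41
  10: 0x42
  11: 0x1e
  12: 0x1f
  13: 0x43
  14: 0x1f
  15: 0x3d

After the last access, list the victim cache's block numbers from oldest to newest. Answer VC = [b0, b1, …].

VC = [19, 7, 20]

  [0] addr=0x41 blk=16 s=0: MISS | VC []
  [1] addr=0x3e blk=15 s=3: MISS | VC []
  [2] addr=0x1f blk=7 s=3: MISS | VC [15]
  [3] addr=0x40 blk=16 s=0: L1-HIT | VC [15]
  [4] addr=0x4c blk=19 s=3: MISS | VC [15, 7]
  [5] addr=0x50 blk=20 s=0: MISS | VC [15, 7, 16]
  [6] addr=0x4d blk=19 s=3: L1-HIT | VC [15, 7, 16]
  [7] addr=0x3d blk=15 s=3: VC-HIT | VC [19, 7, 16]
  [8] addr=0x53 blk=20 s=0: L1-HIT | VC [19, 7, 16]
  [9] addr=0x41 blk=16 s=0: VC-HIT | VC [19, 7, 20]
  [10] addr=0x42 blk=16 s=0: L1-HIT | VC [19, 7, 20]
  [11] addr=0x1e blk=7 s=3: VC-HIT | VC [19, 15, 20]
  [12] addr=0x1f blk=7 s=3: L1-HIT | VC [19, 15, 20]
  [13] addr=0x43 blk=16 s=0: L1-HIT | VC [19, 15, 20]
  [14] addr=0x1f blk=7 s=3: L1-HIT | VC [19, 15, 20]
  [15] addr=0x3d blk=15 s=3: VC-HIT | VC [19, 7, 20]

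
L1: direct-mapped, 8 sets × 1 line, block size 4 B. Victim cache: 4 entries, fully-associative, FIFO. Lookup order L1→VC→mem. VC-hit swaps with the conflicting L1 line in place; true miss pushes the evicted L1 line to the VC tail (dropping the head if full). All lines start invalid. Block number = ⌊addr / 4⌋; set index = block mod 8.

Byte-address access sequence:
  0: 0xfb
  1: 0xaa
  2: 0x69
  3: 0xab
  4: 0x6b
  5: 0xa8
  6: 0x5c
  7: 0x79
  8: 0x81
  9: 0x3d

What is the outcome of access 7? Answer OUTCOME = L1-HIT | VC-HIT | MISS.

  [0] addr=0xfb blk=62 s=6: MISS | VC []
  [1] addr=0xaa blk=42 s=2: MISS | VC []
  [2] addr=0x69 blk=26 s=2: MISS | VC [42]
  [3] addr=0xab blk=42 s=2: VC-HIT | VC [26]
  [4] addr=0x6b blk=26 s=2: VC-HIT | VC [42]
  [5] addr=0xa8 blk=42 s=2: VC-HIT | VC [26]
  [6] addr=0x5c blk=23 s=7: MISS | VC [26]
  [7] addr=0x79 blk=30 s=6: MISS | VC [26, 62]
  [8] addr=0x81 blk=32 s=0: MISS | VC [26, 62]
  [9] addr=0x3d blk=15 s=7: MISS | VC [26, 62, 23]

OUTCOME = MISS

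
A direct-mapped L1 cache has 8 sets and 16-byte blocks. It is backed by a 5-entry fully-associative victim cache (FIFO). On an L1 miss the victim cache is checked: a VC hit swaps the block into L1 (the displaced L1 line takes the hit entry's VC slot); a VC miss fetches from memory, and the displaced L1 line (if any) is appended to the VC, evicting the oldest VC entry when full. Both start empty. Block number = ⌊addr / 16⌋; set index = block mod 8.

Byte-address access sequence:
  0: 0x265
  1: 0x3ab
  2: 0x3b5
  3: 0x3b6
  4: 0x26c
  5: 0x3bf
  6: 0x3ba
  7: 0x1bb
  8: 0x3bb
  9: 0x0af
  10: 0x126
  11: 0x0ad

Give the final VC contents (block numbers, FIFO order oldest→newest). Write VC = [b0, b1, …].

VC = [27, 58, 18]

0: 0x265 (blk 38, set 6) → MISS  vc=[]
1: 0x3ab (blk 58, set 2) → MISS  vc=[]
2: 0x3b5 (blk 59, set 3) → MISS  vc=[]
3: 0x3b6 (blk 59, set 3) → L1-HIT  vc=[]
4: 0x26c (blk 38, set 6) → L1-HIT  vc=[]
5: 0x3bf (blk 59, set 3) → L1-HIT  vc=[]
6: 0x3ba (blk 59, set 3) → L1-HIT  vc=[]
7: 0x1bb (blk 27, set 3) → MISS  vc=[59]
8: 0x3bb (blk 59, set 3) → VC-HIT  vc=[27]
9: 0xaf (blk 10, set 2) → MISS  vc=[27, 58]
10: 0x126 (blk 18, set 2) → MISS  vc=[27, 58, 10]
11: 0xad (blk 10, set 2) → VC-HIT  vc=[27, 58, 18]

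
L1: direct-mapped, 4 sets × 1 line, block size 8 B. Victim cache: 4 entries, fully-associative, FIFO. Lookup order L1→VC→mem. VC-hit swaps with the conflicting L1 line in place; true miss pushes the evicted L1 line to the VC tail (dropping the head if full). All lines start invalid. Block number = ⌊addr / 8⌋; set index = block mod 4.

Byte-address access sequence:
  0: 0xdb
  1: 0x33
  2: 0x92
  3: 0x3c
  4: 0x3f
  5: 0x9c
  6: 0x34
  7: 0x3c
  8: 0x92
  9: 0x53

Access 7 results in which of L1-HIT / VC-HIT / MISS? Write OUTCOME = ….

OUTCOME = VC-HIT

  [0] addr=0xdb blk=27 s=3: MISS | VC []
  [1] addr=0x33 blk=6 s=2: MISS | VC []
  [2] addr=0x92 blk=18 s=2: MISS | VC [6]
  [3] addr=0x3c blk=7 s=3: MISS | VC [6, 27]
  [4] addr=0x3f blk=7 s=3: L1-HIT | VC [6, 27]
  [5] addr=0x9c blk=19 s=3: MISS | VC [6, 27, 7]
  [6] addr=0x34 blk=6 s=2: VC-HIT | VC [18, 27, 7]
  [7] addr=0x3c blk=7 s=3: VC-HIT | VC [18, 27, 19]
  [8] addr=0x92 blk=18 s=2: VC-HIT | VC [6, 27, 19]
  [9] addr=0x53 blk=10 s=2: MISS | VC [6, 27, 19, 18]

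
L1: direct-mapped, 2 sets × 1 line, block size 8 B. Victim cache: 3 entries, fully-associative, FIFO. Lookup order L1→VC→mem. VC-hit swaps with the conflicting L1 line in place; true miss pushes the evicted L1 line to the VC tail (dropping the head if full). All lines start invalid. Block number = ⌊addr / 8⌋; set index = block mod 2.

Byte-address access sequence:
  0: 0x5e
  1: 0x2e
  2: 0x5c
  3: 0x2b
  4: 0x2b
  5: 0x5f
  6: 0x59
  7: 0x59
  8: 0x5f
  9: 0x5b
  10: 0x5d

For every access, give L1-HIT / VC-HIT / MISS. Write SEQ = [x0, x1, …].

0: 0x5e (blk 11, set 1) → MISS  vc=[]
1: 0x2e (blk 5, set 1) → MISS  vc=[11]
2: 0x5c (blk 11, set 1) → VC-HIT  vc=[5]
3: 0x2b (blk 5, set 1) → VC-HIT  vc=[11]
4: 0x2b (blk 5, set 1) → L1-HIT  vc=[11]
5: 0x5f (blk 11, set 1) → VC-HIT  vc=[5]
6: 0x59 (blk 11, set 1) → L1-HIT  vc=[5]
7: 0x59 (blk 11, set 1) → L1-HIT  vc=[5]
8: 0x5f (blk 11, set 1) → L1-HIT  vc=[5]
9: 0x5b (blk 11, set 1) → L1-HIT  vc=[5]
10: 0x5d (blk 11, set 1) → L1-HIT  vc=[5]

SEQ = [MISS, MISS, VC-HIT, VC-HIT, L1-HIT, VC-HIT, L1-HIT, L1-HIT, L1-HIT, L1-HIT, L1-HIT]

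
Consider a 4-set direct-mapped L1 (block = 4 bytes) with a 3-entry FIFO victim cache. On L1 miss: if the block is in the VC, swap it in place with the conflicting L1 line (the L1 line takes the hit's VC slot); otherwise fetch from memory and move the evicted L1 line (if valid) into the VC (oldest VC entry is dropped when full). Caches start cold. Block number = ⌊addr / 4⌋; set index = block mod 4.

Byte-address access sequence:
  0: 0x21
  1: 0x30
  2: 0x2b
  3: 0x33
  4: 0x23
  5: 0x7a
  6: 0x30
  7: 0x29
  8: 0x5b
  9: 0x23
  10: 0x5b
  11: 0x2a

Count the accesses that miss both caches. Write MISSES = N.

0: 0x21 (blk 8, set 0) → MISS  vc=[]
1: 0x30 (blk 12, set 0) → MISS  vc=[8]
2: 0x2b (blk 10, set 2) → MISS  vc=[8]
3: 0x33 (blk 12, set 0) → L1-HIT  vc=[8]
4: 0x23 (blk 8, set 0) → VC-HIT  vc=[12]
5: 0x7a (blk 30, set 2) → MISS  vc=[12, 10]
6: 0x30 (blk 12, set 0) → VC-HIT  vc=[8, 10]
7: 0x29 (blk 10, set 2) → VC-HIT  vc=[8, 30]
8: 0x5b (blk 22, set 2) → MISS  vc=[8, 30, 10]
9: 0x23 (blk 8, set 0) → VC-HIT  vc=[12, 30, 10]
10: 0x5b (blk 22, set 2) → L1-HIT  vc=[12, 30, 10]
11: 0x2a (blk 10, set 2) → VC-HIT  vc=[12, 30, 22]

MISSES = 5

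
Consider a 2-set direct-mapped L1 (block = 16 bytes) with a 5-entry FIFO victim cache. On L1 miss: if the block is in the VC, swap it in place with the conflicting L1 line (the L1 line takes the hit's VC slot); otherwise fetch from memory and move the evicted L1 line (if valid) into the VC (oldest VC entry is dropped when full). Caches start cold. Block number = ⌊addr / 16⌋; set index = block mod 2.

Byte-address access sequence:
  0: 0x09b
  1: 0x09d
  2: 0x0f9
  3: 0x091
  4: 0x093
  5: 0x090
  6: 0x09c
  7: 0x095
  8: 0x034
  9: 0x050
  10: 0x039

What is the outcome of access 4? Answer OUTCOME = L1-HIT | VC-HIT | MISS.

0: 0x9b (blk 9, set 1) → MISS  vc=[]
1: 0x9d (blk 9, set 1) → L1-HIT  vc=[]
2: 0xf9 (blk 15, set 1) → MISS  vc=[9]
3: 0x91 (blk 9, set 1) → VC-HIT  vc=[15]
4: 0x93 (blk 9, set 1) → L1-HIT  vc=[15]
5: 0x90 (blk 9, set 1) → L1-HIT  vc=[15]
6: 0x9c (blk 9, set 1) → L1-HIT  vc=[15]
7: 0x95 (blk 9, set 1) → L1-HIT  vc=[15]
8: 0x34 (blk 3, set 1) → MISS  vc=[15, 9]
9: 0x50 (blk 5, set 1) → MISS  vc=[15, 9, 3]
10: 0x39 (blk 3, set 1) → VC-HIT  vc=[15, 9, 5]

OUTCOME = L1-HIT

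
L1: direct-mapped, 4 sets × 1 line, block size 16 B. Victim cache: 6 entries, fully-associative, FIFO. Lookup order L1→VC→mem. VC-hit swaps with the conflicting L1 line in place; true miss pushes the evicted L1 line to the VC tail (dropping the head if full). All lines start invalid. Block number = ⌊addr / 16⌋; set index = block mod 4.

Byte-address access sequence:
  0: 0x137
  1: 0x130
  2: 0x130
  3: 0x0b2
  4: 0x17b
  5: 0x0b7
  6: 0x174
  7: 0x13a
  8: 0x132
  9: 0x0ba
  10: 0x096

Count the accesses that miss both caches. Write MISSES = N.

MISSES = 4

#0 0x137→b19/s3 MISS; vc=[]
#1 0x130→b19/s3 L1-HIT; vc=[]
#2 0x130→b19/s3 L1-HIT; vc=[]
#3 0xb2→b11/s3 MISS; vc=[19]
#4 0x17b→b23/s3 MISS; vc=[19,11]
#5 0xb7→b11/s3 VC-HIT; vc=[19,23]
#6 0x174→b23/s3 VC-HIT; vc=[19,11]
#7 0x13a→b19/s3 VC-HIT; vc=[23,11]
#8 0x132→b19/s3 L1-HIT; vc=[23,11]
#9 0xba→b11/s3 VC-HIT; vc=[23,19]
#10 0x96→b9/s1 MISS; vc=[23,19]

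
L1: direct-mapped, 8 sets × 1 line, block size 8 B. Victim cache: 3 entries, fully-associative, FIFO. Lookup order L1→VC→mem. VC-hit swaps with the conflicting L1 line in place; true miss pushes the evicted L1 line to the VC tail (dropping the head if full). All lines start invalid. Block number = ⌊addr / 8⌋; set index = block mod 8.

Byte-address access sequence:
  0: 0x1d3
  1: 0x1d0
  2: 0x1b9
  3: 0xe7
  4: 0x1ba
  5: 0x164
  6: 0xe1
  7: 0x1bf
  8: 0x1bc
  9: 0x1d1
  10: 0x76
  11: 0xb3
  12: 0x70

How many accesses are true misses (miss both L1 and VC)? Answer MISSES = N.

MISSES = 6

  [0] addr=0x1d3 blk=58 s=2: MISS | VC []
  [1] addr=0x1d0 blk=58 s=2: L1-HIT | VC []
  [2] addr=0x1b9 blk=55 s=7: MISS | VC []
  [3] addr=0xe7 blk=28 s=4: MISS | VC []
  [4] addr=0x1ba blk=55 s=7: L1-HIT | VC []
  [5] addr=0x164 blk=44 s=4: MISS | VC [28]
  [6] addr=0xe1 blk=28 s=4: VC-HIT | VC [44]
  [7] addr=0x1bf blk=55 s=7: L1-HIT | VC [44]
  [8] addr=0x1bc blk=55 s=7: L1-HIT | VC [44]
  [9] addr=0x1d1 blk=58 s=2: L1-HIT | VC [44]
  [10] addr=0x76 blk=14 s=6: MISS | VC [44]
  [11] addr=0xb3 blk=22 s=6: MISS | VC [44, 14]
  [12] addr=0x70 blk=14 s=6: VC-HIT | VC [44, 22]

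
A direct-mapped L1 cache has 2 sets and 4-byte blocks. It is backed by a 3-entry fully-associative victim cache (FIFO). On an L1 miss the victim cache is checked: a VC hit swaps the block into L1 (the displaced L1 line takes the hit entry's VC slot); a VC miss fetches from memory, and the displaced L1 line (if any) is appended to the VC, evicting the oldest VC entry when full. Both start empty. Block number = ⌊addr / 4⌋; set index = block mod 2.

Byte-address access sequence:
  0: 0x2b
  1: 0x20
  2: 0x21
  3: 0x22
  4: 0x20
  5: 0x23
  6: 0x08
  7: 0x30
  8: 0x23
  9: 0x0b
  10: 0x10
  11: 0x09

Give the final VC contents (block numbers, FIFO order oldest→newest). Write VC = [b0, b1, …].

0: 0x2b (blk 10, set 0) → MISS  vc=[]
1: 0x20 (blk 8, set 0) → MISS  vc=[10]
2: 0x21 (blk 8, set 0) → L1-HIT  vc=[10]
3: 0x22 (blk 8, set 0) → L1-HIT  vc=[10]
4: 0x20 (blk 8, set 0) → L1-HIT  vc=[10]
5: 0x23 (blk 8, set 0) → L1-HIT  vc=[10]
6: 0x8 (blk 2, set 0) → MISS  vc=[10, 8]
7: 0x30 (blk 12, set 0) → MISS  vc=[10, 8, 2]
8: 0x23 (blk 8, set 0) → VC-HIT  vc=[10, 12, 2]
9: 0xb (blk 2, set 0) → VC-HIT  vc=[10, 12, 8]
10: 0x10 (blk 4, set 0) → MISS  vc=[12, 8, 2]
11: 0x9 (blk 2, set 0) → VC-HIT  vc=[12, 8, 4]

VC = [12, 8, 4]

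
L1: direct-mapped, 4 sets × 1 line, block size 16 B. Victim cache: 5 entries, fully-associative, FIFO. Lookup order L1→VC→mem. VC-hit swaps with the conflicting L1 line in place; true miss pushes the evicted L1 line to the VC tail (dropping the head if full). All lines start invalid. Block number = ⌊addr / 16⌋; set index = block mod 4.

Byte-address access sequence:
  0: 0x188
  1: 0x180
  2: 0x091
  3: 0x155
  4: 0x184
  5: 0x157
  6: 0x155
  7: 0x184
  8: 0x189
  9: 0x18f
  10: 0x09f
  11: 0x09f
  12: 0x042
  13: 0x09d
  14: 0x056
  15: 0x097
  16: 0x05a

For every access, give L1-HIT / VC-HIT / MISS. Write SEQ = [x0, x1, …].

SEQ = [MISS, L1-HIT, MISS, MISS, L1-HIT, L1-HIT, L1-HIT, L1-HIT, L1-HIT, L1-HIT, VC-HIT, L1-HIT, MISS, L1-HIT, MISS, VC-HIT, VC-HIT]

#0 0x188→b24/s0 MISS; vc=[]
#1 0x180→b24/s0 L1-HIT; vc=[]
#2 0x91→b9/s1 MISS; vc=[]
#3 0x155→b21/s1 MISS; vc=[9]
#4 0x184→b24/s0 L1-HIT; vc=[9]
#5 0x157→b21/s1 L1-HIT; vc=[9]
#6 0x155→b21/s1 L1-HIT; vc=[9]
#7 0x184→b24/s0 L1-HIT; vc=[9]
#8 0x189→b24/s0 L1-HIT; vc=[9]
#9 0x18f→b24/s0 L1-HIT; vc=[9]
#10 0x9f→b9/s1 VC-HIT; vc=[21]
#11 0x9f→b9/s1 L1-HIT; vc=[21]
#12 0x42→b4/s0 MISS; vc=[21,24]
#13 0x9d→b9/s1 L1-HIT; vc=[21,24]
#14 0x56→b5/s1 MISS; vc=[21,24,9]
#15 0x97→b9/s1 VC-HIT; vc=[21,24,5]
#16 0x5a→b5/s1 VC-HIT; vc=[21,24,9]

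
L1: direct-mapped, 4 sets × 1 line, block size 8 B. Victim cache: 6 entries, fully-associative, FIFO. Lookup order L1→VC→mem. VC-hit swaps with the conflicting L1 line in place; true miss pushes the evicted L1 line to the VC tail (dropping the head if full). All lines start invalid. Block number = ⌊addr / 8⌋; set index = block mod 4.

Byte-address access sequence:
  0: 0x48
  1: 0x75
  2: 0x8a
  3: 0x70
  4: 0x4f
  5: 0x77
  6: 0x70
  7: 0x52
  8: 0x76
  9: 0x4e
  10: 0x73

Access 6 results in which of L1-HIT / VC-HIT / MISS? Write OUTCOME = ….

OUTCOME = L1-HIT

  [0] addr=0x48 blk=9 s=1: MISS | VC []
  [1] addr=0x75 blk=14 s=2: MISS | VC []
  [2] addr=0x8a blk=17 s=1: MISS | VC [9]
  [3] addr=0x70 blk=14 s=2: L1-HIT | VC [9]
  [4] addr=0x4f blk=9 s=1: VC-HIT | VC [17]
  [5] addr=0x77 blk=14 s=2: L1-HIT | VC [17]
  [6] addr=0x70 blk=14 s=2: L1-HIT | VC [17]
  [7] addr=0x52 blk=10 s=2: MISS | VC [17, 14]
  [8] addr=0x76 blk=14 s=2: VC-HIT | VC [17, 10]
  [9] addr=0x4e blk=9 s=1: L1-HIT | VC [17, 10]
  [10] addr=0x73 blk=14 s=2: L1-HIT | VC [17, 10]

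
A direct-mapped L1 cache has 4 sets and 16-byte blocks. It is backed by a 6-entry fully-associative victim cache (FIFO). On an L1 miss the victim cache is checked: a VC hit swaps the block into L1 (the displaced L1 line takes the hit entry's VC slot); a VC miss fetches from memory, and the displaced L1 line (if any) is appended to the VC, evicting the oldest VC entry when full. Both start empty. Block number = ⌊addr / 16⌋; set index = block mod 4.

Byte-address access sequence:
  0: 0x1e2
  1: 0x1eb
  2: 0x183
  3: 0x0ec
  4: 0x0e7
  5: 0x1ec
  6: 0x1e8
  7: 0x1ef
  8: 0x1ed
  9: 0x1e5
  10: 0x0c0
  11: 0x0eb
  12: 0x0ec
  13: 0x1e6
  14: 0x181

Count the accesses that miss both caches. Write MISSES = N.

  [0] addr=0x1e2 blk=30 s=2: MISS | VC []
  [1] addr=0x1eb blk=30 s=2: L1-HIT | VC []
  [2] addr=0x183 blk=24 s=0: MISS | VC []
  [3] addr=0xec blk=14 s=2: MISS | VC [30]
  [4] addr=0xe7 blk=14 s=2: L1-HIT | VC [30]
  [5] addr=0x1ec blk=30 s=2: VC-HIT | VC [14]
  [6] addr=0x1e8 blk=30 s=2: L1-HIT | VC [14]
  [7] addr=0x1ef blk=30 s=2: L1-HIT | VC [14]
  [8] addr=0x1ed blk=30 s=2: L1-HIT | VC [14]
  [9] addr=0x1e5 blk=30 s=2: L1-HIT | VC [14]
  [10] addr=0xc0 blk=12 s=0: MISS | VC [14, 24]
  [11] addr=0xeb blk=14 s=2: VC-HIT | VC [30, 24]
  [12] addr=0xec blk=14 s=2: L1-HIT | VC [30, 24]
  [13] addr=0x1e6 blk=30 s=2: VC-HIT | VC [14, 24]
  [14] addr=0x181 blk=24 s=0: VC-HIT | VC [14, 12]

MISSES = 4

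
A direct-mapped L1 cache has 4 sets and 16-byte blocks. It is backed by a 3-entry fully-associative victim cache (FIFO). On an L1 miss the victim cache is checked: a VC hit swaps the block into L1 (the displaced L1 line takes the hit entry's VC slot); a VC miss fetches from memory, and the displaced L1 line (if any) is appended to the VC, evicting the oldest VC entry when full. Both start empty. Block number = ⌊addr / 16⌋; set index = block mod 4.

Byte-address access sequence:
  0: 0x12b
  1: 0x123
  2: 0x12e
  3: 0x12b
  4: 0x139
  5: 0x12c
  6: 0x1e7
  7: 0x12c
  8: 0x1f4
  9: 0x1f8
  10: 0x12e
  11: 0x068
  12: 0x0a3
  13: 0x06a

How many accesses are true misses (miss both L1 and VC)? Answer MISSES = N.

  [0] addr=0x12b blk=18 s=2: MISS | VC []
  [1] addr=0x123 blk=18 s=2: L1-HIT | VC []
  [2] addr=0x12e blk=18 s=2: L1-HIT | VC []
  [3] addr=0x12b blk=18 s=2: L1-HIT | VC []
  [4] addr=0x139 blk=19 s=3: MISS | VC []
  [5] addr=0x12c blk=18 s=2: L1-HIT | VC []
  [6] addr=0x1e7 blk=30 s=2: MISS | VC [18]
  [7] addr=0x12c blk=18 s=2: VC-HIT | VC [30]
  [8] addr=0x1f4 blk=31 s=3: MISS | VC [30, 19]
  [9] addr=0x1f8 blk=31 s=3: L1-HIT | VC [30, 19]
  [10] addr=0x12e blk=18 s=2: L1-HIT | VC [30, 19]
  [11] addr=0x68 blk=6 s=2: MISS | VC [30, 19, 18]
  [12] addr=0xa3 blk=10 s=2: MISS | VC [19, 18, 6]
  [13] addr=0x6a blk=6 s=2: VC-HIT | VC [19, 18, 10]

MISSES = 6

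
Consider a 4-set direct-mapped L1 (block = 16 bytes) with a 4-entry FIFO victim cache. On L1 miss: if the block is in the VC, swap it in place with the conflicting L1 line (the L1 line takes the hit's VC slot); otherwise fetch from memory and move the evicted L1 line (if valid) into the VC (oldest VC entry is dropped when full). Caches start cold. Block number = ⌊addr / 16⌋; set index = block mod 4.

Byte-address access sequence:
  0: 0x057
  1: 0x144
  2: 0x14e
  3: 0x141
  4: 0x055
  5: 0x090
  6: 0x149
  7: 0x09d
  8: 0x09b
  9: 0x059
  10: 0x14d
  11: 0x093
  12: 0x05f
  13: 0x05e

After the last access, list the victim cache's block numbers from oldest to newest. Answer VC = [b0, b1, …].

#0 0x57→b5/s1 MISS; vc=[]
#1 0x144→b20/s0 MISS; vc=[]
#2 0x14e→b20/s0 L1-HIT; vc=[]
#3 0x141→b20/s0 L1-HIT; vc=[]
#4 0x55→b5/s1 L1-HIT; vc=[]
#5 0x90→b9/s1 MISS; vc=[5]
#6 0x149→b20/s0 L1-HIT; vc=[5]
#7 0x9d→b9/s1 L1-HIT; vc=[5]
#8 0x9b→b9/s1 L1-HIT; vc=[5]
#9 0x59→b5/s1 VC-HIT; vc=[9]
#10 0x14d→b20/s0 L1-HIT; vc=[9]
#11 0x93→b9/s1 VC-HIT; vc=[5]
#12 0x5f→b5/s1 VC-HIT; vc=[9]
#13 0x5e→b5/s1 L1-HIT; vc=[9]

VC = [9]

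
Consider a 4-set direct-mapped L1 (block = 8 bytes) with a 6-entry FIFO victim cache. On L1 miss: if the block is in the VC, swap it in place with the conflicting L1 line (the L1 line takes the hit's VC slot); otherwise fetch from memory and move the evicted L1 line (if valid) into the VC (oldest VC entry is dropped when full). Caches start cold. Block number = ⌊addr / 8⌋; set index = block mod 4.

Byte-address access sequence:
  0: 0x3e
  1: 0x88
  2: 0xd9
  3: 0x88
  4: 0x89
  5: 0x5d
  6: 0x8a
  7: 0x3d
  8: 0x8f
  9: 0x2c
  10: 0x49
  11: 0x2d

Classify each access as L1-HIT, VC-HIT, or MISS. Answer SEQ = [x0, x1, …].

SEQ = [MISS, MISS, MISS, L1-HIT, L1-HIT, MISS, L1-HIT, VC-HIT, L1-HIT, MISS, MISS, VC-HIT]

0: 0x3e (blk 7, set 3) → MISS  vc=[]
1: 0x88 (blk 17, set 1) → MISS  vc=[]
2: 0xd9 (blk 27, set 3) → MISS  vc=[7]
3: 0x88 (blk 17, set 1) → L1-HIT  vc=[7]
4: 0x89 (blk 17, set 1) → L1-HIT  vc=[7]
5: 0x5d (blk 11, set 3) → MISS  vc=[7, 27]
6: 0x8a (blk 17, set 1) → L1-HIT  vc=[7, 27]
7: 0x3d (blk 7, set 3) → VC-HIT  vc=[11, 27]
8: 0x8f (blk 17, set 1) → L1-HIT  vc=[11, 27]
9: 0x2c (blk 5, set 1) → MISS  vc=[11, 27, 17]
10: 0x49 (blk 9, set 1) → MISS  vc=[11, 27, 17, 5]
11: 0x2d (blk 5, set 1) → VC-HIT  vc=[11, 27, 17, 9]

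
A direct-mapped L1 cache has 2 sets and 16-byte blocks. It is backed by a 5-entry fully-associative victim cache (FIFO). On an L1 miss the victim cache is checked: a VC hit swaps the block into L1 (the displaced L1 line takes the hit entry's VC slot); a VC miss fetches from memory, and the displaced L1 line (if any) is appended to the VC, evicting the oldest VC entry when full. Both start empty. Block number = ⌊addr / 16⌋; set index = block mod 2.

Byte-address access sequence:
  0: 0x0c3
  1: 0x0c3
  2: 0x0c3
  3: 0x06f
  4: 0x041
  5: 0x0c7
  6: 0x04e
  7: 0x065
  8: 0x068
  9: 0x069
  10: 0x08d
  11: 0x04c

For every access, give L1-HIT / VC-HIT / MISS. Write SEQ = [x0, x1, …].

SEQ = [MISS, L1-HIT, L1-HIT, MISS, MISS, VC-HIT, VC-HIT, VC-HIT, L1-HIT, L1-HIT, MISS, VC-HIT]

  [0] addr=0xc3 blk=12 s=0: MISS | VC []
  [1] addr=0xc3 blk=12 s=0: L1-HIT | VC []
  [2] addr=0xc3 blk=12 s=0: L1-HIT | VC []
  [3] addr=0x6f blk=6 s=0: MISS | VC [12]
  [4] addr=0x41 blk=4 s=0: MISS | VC [12, 6]
  [5] addr=0xc7 blk=12 s=0: VC-HIT | VC [4, 6]
  [6] addr=0x4e blk=4 s=0: VC-HIT | VC [12, 6]
  [7] addr=0x65 blk=6 s=0: VC-HIT | VC [12, 4]
  [8] addr=0x68 blk=6 s=0: L1-HIT | VC [12, 4]
  [9] addr=0x69 blk=6 s=0: L1-HIT | VC [12, 4]
  [10] addr=0x8d blk=8 s=0: MISS | VC [12, 4, 6]
  [11] addr=0x4c blk=4 s=0: VC-HIT | VC [12, 8, 6]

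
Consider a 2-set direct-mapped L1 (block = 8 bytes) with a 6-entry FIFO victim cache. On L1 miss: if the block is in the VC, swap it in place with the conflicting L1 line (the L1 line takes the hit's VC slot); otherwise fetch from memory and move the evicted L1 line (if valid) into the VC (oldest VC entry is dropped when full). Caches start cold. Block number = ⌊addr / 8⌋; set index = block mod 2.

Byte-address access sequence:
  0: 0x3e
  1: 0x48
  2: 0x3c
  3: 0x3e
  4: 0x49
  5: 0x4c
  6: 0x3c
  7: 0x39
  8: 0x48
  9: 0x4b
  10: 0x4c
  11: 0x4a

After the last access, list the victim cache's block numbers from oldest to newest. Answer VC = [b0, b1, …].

VC = [7]

0: 0x3e (blk 7, set 1) → MISS  vc=[]
1: 0x48 (blk 9, set 1) → MISS  vc=[7]
2: 0x3c (blk 7, set 1) → VC-HIT  vc=[9]
3: 0x3e (blk 7, set 1) → L1-HIT  vc=[9]
4: 0x49 (blk 9, set 1) → VC-HIT  vc=[7]
5: 0x4c (blk 9, set 1) → L1-HIT  vc=[7]
6: 0x3c (blk 7, set 1) → VC-HIT  vc=[9]
7: 0x39 (blk 7, set 1) → L1-HIT  vc=[9]
8: 0x48 (blk 9, set 1) → VC-HIT  vc=[7]
9: 0x4b (blk 9, set 1) → L1-HIT  vc=[7]
10: 0x4c (blk 9, set 1) → L1-HIT  vc=[7]
11: 0x4a (blk 9, set 1) → L1-HIT  vc=[7]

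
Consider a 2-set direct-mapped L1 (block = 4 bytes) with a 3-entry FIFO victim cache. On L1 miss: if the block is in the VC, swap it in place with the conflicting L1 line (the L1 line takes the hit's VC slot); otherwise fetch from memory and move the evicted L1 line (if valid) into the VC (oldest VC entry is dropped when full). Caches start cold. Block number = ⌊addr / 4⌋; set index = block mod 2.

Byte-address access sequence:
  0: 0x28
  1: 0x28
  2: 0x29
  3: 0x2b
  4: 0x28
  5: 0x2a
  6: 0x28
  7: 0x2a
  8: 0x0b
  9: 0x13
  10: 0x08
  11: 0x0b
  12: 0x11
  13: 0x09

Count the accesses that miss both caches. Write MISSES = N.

MISSES = 3

0: 0x28 (blk 10, set 0) → MISS  vc=[]
1: 0x28 (blk 10, set 0) → L1-HIT  vc=[]
2: 0x29 (blk 10, set 0) → L1-HIT  vc=[]
3: 0x2b (blk 10, set 0) → L1-HIT  vc=[]
4: 0x28 (blk 10, set 0) → L1-HIT  vc=[]
5: 0x2a (blk 10, set 0) → L1-HIT  vc=[]
6: 0x28 (blk 10, set 0) → L1-HIT  vc=[]
7: 0x2a (blk 10, set 0) → L1-HIT  vc=[]
8: 0xb (blk 2, set 0) → MISS  vc=[10]
9: 0x13 (blk 4, set 0) → MISS  vc=[10, 2]
10: 0x8 (blk 2, set 0) → VC-HIT  vc=[10, 4]
11: 0xb (blk 2, set 0) → L1-HIT  vc=[10, 4]
12: 0x11 (blk 4, set 0) → VC-HIT  vc=[10, 2]
13: 0x9 (blk 2, set 0) → VC-HIT  vc=[10, 4]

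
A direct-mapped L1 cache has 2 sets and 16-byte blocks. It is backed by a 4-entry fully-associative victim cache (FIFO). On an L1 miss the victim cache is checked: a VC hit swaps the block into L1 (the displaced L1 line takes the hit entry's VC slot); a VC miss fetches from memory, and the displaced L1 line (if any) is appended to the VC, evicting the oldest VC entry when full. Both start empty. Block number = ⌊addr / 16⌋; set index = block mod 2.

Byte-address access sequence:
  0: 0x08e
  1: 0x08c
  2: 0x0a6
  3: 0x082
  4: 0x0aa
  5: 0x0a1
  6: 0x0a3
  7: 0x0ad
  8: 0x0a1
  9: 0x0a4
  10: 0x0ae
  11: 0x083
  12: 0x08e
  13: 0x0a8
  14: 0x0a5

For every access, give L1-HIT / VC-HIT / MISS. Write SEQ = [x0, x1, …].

SEQ = [MISS, L1-HIT, MISS, VC-HIT, VC-HIT, L1-HIT, L1-HIT, L1-HIT, L1-HIT, L1-HIT, L1-HIT, VC-HIT, L1-HIT, VC-HIT, L1-HIT]

#0 0x8e→b8/s0 MISS; vc=[]
#1 0x8c→b8/s0 L1-HIT; vc=[]
#2 0xa6→b10/s0 MISS; vc=[8]
#3 0x82→b8/s0 VC-HIT; vc=[10]
#4 0xaa→b10/s0 VC-HIT; vc=[8]
#5 0xa1→b10/s0 L1-HIT; vc=[8]
#6 0xa3→b10/s0 L1-HIT; vc=[8]
#7 0xad→b10/s0 L1-HIT; vc=[8]
#8 0xa1→b10/s0 L1-HIT; vc=[8]
#9 0xa4→b10/s0 L1-HIT; vc=[8]
#10 0xae→b10/s0 L1-HIT; vc=[8]
#11 0x83→b8/s0 VC-HIT; vc=[10]
#12 0x8e→b8/s0 L1-HIT; vc=[10]
#13 0xa8→b10/s0 VC-HIT; vc=[8]
#14 0xa5→b10/s0 L1-HIT; vc=[8]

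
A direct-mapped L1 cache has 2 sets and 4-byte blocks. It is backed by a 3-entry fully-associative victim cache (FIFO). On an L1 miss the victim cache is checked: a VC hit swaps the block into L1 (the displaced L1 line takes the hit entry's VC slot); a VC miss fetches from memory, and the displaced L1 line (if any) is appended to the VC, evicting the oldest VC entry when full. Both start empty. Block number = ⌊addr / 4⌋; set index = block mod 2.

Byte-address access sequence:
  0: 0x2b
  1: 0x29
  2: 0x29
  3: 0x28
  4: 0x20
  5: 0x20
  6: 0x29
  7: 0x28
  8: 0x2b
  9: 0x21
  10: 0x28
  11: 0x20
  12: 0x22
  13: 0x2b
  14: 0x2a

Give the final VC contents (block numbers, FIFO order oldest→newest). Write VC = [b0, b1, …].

0: 0x2b (blk 10, set 0) → MISS  vc=[]
1: 0x29 (blk 10, set 0) → L1-HIT  vc=[]
2: 0x29 (blk 10, set 0) → L1-HIT  vc=[]
3: 0x28 (blk 10, set 0) → L1-HIT  vc=[]
4: 0x20 (blk 8, set 0) → MISS  vc=[10]
5: 0x20 (blk 8, set 0) → L1-HIT  vc=[10]
6: 0x29 (blk 10, set 0) → VC-HIT  vc=[8]
7: 0x28 (blk 10, set 0) → L1-HIT  vc=[8]
8: 0x2b (blk 10, set 0) → L1-HIT  vc=[8]
9: 0x21 (blk 8, set 0) → VC-HIT  vc=[10]
10: 0x28 (blk 10, set 0) → VC-HIT  vc=[8]
11: 0x20 (blk 8, set 0) → VC-HIT  vc=[10]
12: 0x22 (blk 8, set 0) → L1-HIT  vc=[10]
13: 0x2b (blk 10, set 0) → VC-HIT  vc=[8]
14: 0x2a (blk 10, set 0) → L1-HIT  vc=[8]

VC = [8]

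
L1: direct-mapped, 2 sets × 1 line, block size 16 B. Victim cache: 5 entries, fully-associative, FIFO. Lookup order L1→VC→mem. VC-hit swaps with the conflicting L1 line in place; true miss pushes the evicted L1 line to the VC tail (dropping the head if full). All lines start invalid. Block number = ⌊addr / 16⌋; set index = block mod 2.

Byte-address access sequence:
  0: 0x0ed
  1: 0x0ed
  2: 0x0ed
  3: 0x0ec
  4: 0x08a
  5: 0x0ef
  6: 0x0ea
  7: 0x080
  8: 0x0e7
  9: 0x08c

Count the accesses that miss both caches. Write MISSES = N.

MISSES = 2

0: 0xed (blk 14, set 0) → MISS  vc=[]
1: 0xed (blk 14, set 0) → L1-HIT  vc=[]
2: 0xed (blk 14, set 0) → L1-HIT  vc=[]
3: 0xec (blk 14, set 0) → L1-HIT  vc=[]
4: 0x8a (blk 8, set 0) → MISS  vc=[14]
5: 0xef (blk 14, set 0) → VC-HIT  vc=[8]
6: 0xea (blk 14, set 0) → L1-HIT  vc=[8]
7: 0x80 (blk 8, set 0) → VC-HIT  vc=[14]
8: 0xe7 (blk 14, set 0) → VC-HIT  vc=[8]
9: 0x8c (blk 8, set 0) → VC-HIT  vc=[14]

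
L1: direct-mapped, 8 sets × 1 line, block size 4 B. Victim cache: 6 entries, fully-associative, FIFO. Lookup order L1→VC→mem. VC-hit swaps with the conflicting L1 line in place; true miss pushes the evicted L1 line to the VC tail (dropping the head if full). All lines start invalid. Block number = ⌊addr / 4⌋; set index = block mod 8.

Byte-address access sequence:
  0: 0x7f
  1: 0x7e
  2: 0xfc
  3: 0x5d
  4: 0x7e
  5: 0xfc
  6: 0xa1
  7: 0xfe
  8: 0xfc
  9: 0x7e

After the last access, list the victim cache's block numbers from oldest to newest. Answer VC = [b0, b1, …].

  [0] addr=0x7f blk=31 s=7: MISS | VC []
  [1] addr=0x7e blk=31 s=7: L1-HIT | VC []
  [2] addr=0xfc blk=63 s=7: MISS | VC [31]
  [3] addr=0x5d blk=23 s=7: MISS | VC [31, 63]
  [4] addr=0x7e blk=31 s=7: VC-HIT | VC [23, 63]
  [5] addr=0xfc blk=63 s=7: VC-HIT | VC [23, 31]
  [6] addr=0xa1 blk=40 s=0: MISS | VC [23, 31]
  [7] addr=0xfe blk=63 s=7: L1-HIT | VC [23, 31]
  [8] addr=0xfc blk=63 s=7: L1-HIT | VC [23, 31]
  [9] addr=0x7e blk=31 s=7: VC-HIT | VC [23, 63]

VC = [23, 63]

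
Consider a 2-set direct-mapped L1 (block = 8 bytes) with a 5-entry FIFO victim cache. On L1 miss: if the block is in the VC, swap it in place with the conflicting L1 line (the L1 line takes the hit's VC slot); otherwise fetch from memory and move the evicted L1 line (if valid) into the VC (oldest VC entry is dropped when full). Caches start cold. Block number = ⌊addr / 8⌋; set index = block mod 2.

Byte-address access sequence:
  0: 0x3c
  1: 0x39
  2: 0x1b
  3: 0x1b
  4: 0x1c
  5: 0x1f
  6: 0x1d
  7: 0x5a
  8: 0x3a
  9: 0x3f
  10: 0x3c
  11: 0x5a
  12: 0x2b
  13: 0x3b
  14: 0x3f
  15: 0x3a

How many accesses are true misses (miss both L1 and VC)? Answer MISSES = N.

0: 0x3c (blk 7, set 1) → MISS  vc=[]
1: 0x39 (blk 7, set 1) → L1-HIT  vc=[]
2: 0x1b (blk 3, set 1) → MISS  vc=[7]
3: 0x1b (blk 3, set 1) → L1-HIT  vc=[7]
4: 0x1c (blk 3, set 1) → L1-HIT  vc=[7]
5: 0x1f (blk 3, set 1) → L1-HIT  vc=[7]
6: 0x1d (blk 3, set 1) → L1-HIT  vc=[7]
7: 0x5a (blk 11, set 1) → MISS  vc=[7, 3]
8: 0x3a (blk 7, set 1) → VC-HIT  vc=[11, 3]
9: 0x3f (blk 7, set 1) → L1-HIT  vc=[11, 3]
10: 0x3c (blk 7, set 1) → L1-HIT  vc=[11, 3]
11: 0x5a (blk 11, set 1) → VC-HIT  vc=[7, 3]
12: 0x2b (blk 5, set 1) → MISS  vc=[7, 3, 11]
13: 0x3b (blk 7, set 1) → VC-HIT  vc=[5, 3, 11]
14: 0x3f (blk 7, set 1) → L1-HIT  vc=[5, 3, 11]
15: 0x3a (blk 7, set 1) → L1-HIT  vc=[5, 3, 11]

MISSES = 4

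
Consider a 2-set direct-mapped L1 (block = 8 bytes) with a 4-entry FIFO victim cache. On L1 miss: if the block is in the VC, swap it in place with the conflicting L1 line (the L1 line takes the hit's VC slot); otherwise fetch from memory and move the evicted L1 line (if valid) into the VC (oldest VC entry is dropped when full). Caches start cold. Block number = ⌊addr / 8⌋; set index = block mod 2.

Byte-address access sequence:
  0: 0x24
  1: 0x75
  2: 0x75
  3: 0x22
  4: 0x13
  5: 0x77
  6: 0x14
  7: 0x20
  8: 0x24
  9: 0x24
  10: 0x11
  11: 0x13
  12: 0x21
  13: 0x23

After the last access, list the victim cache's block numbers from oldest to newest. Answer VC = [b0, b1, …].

VC = [14, 2]

#0 0x24→b4/s0 MISS; vc=[]
#1 0x75→b14/s0 MISS; vc=[4]
#2 0x75→b14/s0 L1-HIT; vc=[4]
#3 0x22→b4/s0 VC-HIT; vc=[14]
#4 0x13→b2/s0 MISS; vc=[14,4]
#5 0x77→b14/s0 VC-HIT; vc=[2,4]
#6 0x14→b2/s0 VC-HIT; vc=[14,4]
#7 0x20→b4/s0 VC-HIT; vc=[14,2]
#8 0x24→b4/s0 L1-HIT; vc=[14,2]
#9 0x24→b4/s0 L1-HIT; vc=[14,2]
#10 0x11→b2/s0 VC-HIT; vc=[14,4]
#11 0x13→b2/s0 L1-HIT; vc=[14,4]
#12 0x21→b4/s0 VC-HIT; vc=[14,2]
#13 0x23→b4/s0 L1-HIT; vc=[14,2]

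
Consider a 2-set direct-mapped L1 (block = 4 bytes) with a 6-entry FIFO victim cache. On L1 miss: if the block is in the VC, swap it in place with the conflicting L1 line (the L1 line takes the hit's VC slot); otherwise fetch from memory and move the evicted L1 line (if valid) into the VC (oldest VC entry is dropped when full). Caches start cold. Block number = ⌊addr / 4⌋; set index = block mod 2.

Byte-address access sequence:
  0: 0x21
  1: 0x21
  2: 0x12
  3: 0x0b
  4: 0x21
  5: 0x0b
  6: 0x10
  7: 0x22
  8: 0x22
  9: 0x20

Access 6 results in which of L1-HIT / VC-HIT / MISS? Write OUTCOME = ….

  [0] addr=0x21 blk=8 s=0: MISS | VC []
  [1] addr=0x21 blk=8 s=0: L1-HIT | VC []
  [2] addr=0x12 blk=4 s=0: MISS | VC [8]
  [3] addr=0xb blk=2 s=0: MISS | VC [8, 4]
  [4] addr=0x21 blk=8 s=0: VC-HIT | VC [2, 4]
  [5] addr=0xb blk=2 s=0: VC-HIT | VC [8, 4]
  [6] addr=0x10 blk=4 s=0: VC-HIT | VC [8, 2]
  [7] addr=0x22 blk=8 s=0: VC-HIT | VC [4, 2]
  [8] addr=0x22 blk=8 s=0: L1-HIT | VC [4, 2]
  [9] addr=0x20 blk=8 s=0: L1-HIT | VC [4, 2]

OUTCOME = VC-HIT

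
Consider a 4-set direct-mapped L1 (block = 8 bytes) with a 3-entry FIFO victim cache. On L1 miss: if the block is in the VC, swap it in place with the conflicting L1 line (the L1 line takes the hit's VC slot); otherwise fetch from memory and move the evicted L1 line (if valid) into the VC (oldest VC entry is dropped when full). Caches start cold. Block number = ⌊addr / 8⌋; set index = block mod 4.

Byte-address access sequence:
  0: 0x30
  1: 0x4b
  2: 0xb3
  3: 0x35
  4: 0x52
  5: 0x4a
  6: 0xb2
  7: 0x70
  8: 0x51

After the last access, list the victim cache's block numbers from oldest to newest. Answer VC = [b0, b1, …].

0: 0x30 (blk 6, set 2) → MISS  vc=[]
1: 0x4b (blk 9, set 1) → MISS  vc=[]
2: 0xb3 (blk 22, set 2) → MISS  vc=[6]
3: 0x35 (blk 6, set 2) → VC-HIT  vc=[22]
4: 0x52 (blk 10, set 2) → MISS  vc=[22, 6]
5: 0x4a (blk 9, set 1) → L1-HIT  vc=[22, 6]
6: 0xb2 (blk 22, set 2) → VC-HIT  vc=[10, 6]
7: 0x70 (blk 14, set 2) → MISS  vc=[10, 6, 22]
8: 0x51 (blk 10, set 2) → VC-HIT  vc=[14, 6, 22]

VC = [14, 6, 22]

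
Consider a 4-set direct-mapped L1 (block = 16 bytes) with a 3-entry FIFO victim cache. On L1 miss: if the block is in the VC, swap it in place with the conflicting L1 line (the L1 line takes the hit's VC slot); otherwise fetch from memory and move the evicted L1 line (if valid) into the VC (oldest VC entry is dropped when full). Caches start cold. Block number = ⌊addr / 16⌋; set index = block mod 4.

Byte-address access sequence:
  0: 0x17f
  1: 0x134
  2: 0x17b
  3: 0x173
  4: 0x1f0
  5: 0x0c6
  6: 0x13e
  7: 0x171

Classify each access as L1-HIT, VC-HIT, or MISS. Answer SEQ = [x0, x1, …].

#0 0x17f→b23/s3 MISS; vc=[]
#1 0x134→b19/s3 MISS; vc=[23]
#2 0x17b→b23/s3 VC-HIT; vc=[19]
#3 0x173→b23/s3 L1-HIT; vc=[19]
#4 0x1f0→b31/s3 MISS; vc=[19,23]
#5 0xc6→b12/s0 MISS; vc=[19,23]
#6 0x13e→b19/s3 VC-HIT; vc=[31,23]
#7 0x171→b23/s3 VC-HIT; vc=[31,19]

SEQ = [MISS, MISS, VC-HIT, L1-HIT, MISS, MISS, VC-HIT, VC-HIT]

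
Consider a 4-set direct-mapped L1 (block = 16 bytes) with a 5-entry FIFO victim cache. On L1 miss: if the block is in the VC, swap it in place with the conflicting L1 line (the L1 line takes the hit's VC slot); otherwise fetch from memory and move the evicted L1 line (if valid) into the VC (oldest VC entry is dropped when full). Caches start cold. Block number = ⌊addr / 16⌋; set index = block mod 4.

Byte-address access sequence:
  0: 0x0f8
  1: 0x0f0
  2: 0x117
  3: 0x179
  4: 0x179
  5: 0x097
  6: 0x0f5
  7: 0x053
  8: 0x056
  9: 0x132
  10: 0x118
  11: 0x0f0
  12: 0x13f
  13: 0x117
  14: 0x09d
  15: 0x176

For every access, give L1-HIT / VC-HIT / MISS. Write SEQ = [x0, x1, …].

0: 0xf8 (blk 15, set 3) → MISS  vc=[]
1: 0xf0 (blk 15, set 3) → L1-HIT  vc=[]
2: 0x117 (blk 17, set 1) → MISS  vc=[]
3: 0x179 (blk 23, set 3) → MISS  vc=[15]
4: 0x179 (blk 23, set 3) → L1-HIT  vc=[15]
5: 0x97 (blk 9, set 1) → MISS  vc=[15, 17]
6: 0xf5 (blk 15, set 3) → VC-HIT  vc=[23, 17]
7: 0x53 (blk 5, set 1) → MISS  vc=[23, 17, 9]
8: 0x56 (blk 5, set 1) → L1-HIT  vc=[23, 17, 9]
9: 0x132 (blk 19, set 3) → MISS  vc=[23, 17, 9, 15]
10: 0x118 (blk 17, set 1) → VC-HIT  vc=[23, 5, 9, 15]
11: 0xf0 (blk 15, set 3) → VC-HIT  vc=[23, 5, 9, 19]
12: 0x13f (blk 19, set 3) → VC-HIT  vc=[23, 5, 9, 15]
13: 0x117 (blk 17, set 1) → L1-HIT  vc=[23, 5, 9, 15]
14: 0x9d (blk 9, set 1) → VC-HIT  vc=[23, 5, 17, 15]
15: 0x176 (blk 23, set 3) → VC-HIT  vc=[19, 5, 17, 15]

SEQ = [MISS, L1-HIT, MISS, MISS, L1-HIT, MISS, VC-HIT, MISS, L1-HIT, MISS, VC-HIT, VC-HIT, VC-HIT, L1-HIT, VC-HIT, VC-HIT]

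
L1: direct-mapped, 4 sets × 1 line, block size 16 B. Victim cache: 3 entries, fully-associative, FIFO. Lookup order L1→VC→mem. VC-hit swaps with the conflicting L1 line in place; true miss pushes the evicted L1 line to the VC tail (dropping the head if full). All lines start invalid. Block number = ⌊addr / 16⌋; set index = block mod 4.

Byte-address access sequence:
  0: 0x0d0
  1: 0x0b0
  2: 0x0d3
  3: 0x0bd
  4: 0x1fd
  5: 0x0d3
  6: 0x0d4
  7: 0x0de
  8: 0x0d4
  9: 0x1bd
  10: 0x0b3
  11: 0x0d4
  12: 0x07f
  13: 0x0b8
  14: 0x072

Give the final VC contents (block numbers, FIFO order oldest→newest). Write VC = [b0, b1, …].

#0 0xd0→b13/s1 MISS; vc=[]
#1 0xb0→b11/s3 MISS; vc=[]
#2 0xd3→b13/s1 L1-HIT; vc=[]
#3 0xbd→b11/s3 L1-HIT; vc=[]
#4 0x1fd→b31/s3 MISS; vc=[11]
#5 0xd3→b13/s1 L1-HIT; vc=[11]
#6 0xd4→b13/s1 L1-HIT; vc=[11]
#7 0xde→b13/s1 L1-HIT; vc=[11]
#8 0xd4→b13/s1 L1-HIT; vc=[11]
#9 0x1bd→b27/s3 MISS; vc=[11,31]
#10 0xb3→b11/s3 VC-HIT; vc=[27,31]
#11 0xd4→b13/s1 L1-HIT; vc=[27,31]
#12 0x7f→b7/s3 MISS; vc=[27,31,11]
#13 0xb8→b11/s3 VC-HIT; vc=[27,31,7]
#14 0x72→b7/s3 VC-HIT; vc=[27,31,11]

VC = [27, 31, 11]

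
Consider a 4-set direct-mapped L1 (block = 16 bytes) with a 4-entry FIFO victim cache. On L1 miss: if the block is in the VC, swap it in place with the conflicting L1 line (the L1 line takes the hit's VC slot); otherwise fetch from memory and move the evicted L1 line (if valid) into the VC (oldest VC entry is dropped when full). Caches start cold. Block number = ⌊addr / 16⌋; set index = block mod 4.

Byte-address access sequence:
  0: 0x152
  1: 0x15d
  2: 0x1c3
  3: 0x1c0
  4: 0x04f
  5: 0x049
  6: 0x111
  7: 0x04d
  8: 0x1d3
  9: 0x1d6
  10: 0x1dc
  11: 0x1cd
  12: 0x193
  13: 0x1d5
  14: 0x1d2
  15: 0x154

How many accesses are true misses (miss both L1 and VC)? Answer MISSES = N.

MISSES = 6

  [0] addr=0x152 blk=21 s=1: MISS | VC []
  [1] addr=0x15d blk=21 s=1: L1-HIT | VC []
  [2] addr=0x1c3 blk=28 s=0: MISS | VC []
  [3] addr=0x1c0 blk=28 s=0: L1-HIT | VC []
  [4] addr=0x4f blk=4 s=0: MISS | VC [28]
  [5] addr=0x49 blk=4 s=0: L1-HIT | VC [28]
  [6] addr=0x111 blk=17 s=1: MISS | VC [28, 21]
  [7] addr=0x4d blk=4 s=0: L1-HIT | VC [28, 21]
  [8] addr=0x1d3 blk=29 s=1: MISS | VC [28, 21, 17]
  [9] addr=0x1d6 blk=29 s=1: L1-HIT | VC [28, 21, 17]
  [10] addr=0x1dc blk=29 s=1: L1-HIT | VC [28, 21, 17]
  [11] addr=0x1cd blk=28 s=0: VC-HIT | VC [4, 21, 17]
  [12] addr=0x193 blk=25 s=1: MISS | VC [4, 21, 17, 29]
  [13] addr=0x1d5 blk=29 s=1: VC-HIT | VC [4, 21, 17, 25]
  [14] addr=0x1d2 blk=29 s=1: L1-HIT | VC [4, 21, 17, 25]
  [15] addr=0x154 blk=21 s=1: VC-HIT | VC [4, 29, 17, 25]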